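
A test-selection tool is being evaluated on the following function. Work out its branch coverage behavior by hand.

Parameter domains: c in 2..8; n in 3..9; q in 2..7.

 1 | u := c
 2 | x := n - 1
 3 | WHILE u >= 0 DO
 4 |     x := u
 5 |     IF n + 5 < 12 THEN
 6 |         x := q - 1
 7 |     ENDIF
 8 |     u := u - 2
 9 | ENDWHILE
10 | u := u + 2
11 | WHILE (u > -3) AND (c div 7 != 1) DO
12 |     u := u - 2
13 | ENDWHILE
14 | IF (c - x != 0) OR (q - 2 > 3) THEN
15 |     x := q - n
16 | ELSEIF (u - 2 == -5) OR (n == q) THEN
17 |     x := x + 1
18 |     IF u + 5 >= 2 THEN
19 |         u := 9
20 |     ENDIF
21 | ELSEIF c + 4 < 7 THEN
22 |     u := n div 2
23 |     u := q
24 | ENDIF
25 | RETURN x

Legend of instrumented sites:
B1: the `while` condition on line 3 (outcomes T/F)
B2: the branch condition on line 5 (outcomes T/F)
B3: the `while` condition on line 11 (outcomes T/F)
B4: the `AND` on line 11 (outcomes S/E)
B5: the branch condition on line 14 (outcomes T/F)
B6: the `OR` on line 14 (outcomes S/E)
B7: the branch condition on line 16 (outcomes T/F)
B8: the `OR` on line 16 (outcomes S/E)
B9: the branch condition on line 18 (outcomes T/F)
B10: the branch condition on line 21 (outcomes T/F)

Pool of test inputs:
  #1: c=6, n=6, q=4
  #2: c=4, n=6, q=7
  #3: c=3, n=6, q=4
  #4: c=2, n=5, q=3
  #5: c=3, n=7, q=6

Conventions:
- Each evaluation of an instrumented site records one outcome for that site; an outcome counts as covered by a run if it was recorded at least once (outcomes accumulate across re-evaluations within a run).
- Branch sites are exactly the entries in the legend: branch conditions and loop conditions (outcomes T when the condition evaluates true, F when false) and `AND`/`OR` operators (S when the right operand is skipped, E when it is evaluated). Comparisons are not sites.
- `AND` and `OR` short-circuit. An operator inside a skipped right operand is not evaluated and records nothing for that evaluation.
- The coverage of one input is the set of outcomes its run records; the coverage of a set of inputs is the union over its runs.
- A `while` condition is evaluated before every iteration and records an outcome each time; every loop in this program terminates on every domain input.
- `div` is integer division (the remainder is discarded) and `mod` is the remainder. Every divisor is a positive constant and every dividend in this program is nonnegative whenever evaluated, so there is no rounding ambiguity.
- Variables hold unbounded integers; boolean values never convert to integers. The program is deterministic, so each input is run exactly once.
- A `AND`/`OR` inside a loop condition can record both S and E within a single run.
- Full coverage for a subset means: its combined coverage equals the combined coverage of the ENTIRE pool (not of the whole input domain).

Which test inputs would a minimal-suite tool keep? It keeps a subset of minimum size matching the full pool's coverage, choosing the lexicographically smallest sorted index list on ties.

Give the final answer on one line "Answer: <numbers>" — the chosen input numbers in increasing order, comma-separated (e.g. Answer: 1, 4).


test 1 (c=6, n=6, q=4) hits B1=T, B1=F, B2=T, B3=T, B3=F, B4=S, B4=E, B5=T, B6=S
test 2 (c=4, n=6, q=7) hits B1=T, B1=F, B2=T, B3=T, B3=F, B4=S, B4=E, B5=T, B6=S
test 3 (c=3, n=6, q=4) hits B1=T, B1=F, B2=T, B3=T, B3=F, B4=S, B4=E, B5=F, B6=E, B7=T, B8=S, B9=T
test 4 (c=2, n=5, q=3) hits B1=T, B1=F, B2=T, B3=T, B3=F, B4=S, B4=E, B5=F, B6=E, B7=F, B8=E, B10=T
test 5 (c=3, n=7, q=6) hits B1=T, B1=F, B2=F, B3=T, B3=F, B4=S, B4=E, B5=T, B6=S
pool-wide coverage (18 outcomes): B1=T, B1=F, B2=T, B2=F, B3=T, B3=F, B4=S, B4=E, B5=T, B5=F, B6=S, B6=E, B7=T, B7=F, B8=S, B8=E, B9=T, B10=T
size 1 is not enough: best union over all size-1 subsets is 12/18
size 2 is not enough: best union over all size-2 subsets is 15/18
size 3: inputs {3, 4, 5} cover all 18 outcomes, and no lexicographically smaller subset of this size does
Answer: 3, 4, 5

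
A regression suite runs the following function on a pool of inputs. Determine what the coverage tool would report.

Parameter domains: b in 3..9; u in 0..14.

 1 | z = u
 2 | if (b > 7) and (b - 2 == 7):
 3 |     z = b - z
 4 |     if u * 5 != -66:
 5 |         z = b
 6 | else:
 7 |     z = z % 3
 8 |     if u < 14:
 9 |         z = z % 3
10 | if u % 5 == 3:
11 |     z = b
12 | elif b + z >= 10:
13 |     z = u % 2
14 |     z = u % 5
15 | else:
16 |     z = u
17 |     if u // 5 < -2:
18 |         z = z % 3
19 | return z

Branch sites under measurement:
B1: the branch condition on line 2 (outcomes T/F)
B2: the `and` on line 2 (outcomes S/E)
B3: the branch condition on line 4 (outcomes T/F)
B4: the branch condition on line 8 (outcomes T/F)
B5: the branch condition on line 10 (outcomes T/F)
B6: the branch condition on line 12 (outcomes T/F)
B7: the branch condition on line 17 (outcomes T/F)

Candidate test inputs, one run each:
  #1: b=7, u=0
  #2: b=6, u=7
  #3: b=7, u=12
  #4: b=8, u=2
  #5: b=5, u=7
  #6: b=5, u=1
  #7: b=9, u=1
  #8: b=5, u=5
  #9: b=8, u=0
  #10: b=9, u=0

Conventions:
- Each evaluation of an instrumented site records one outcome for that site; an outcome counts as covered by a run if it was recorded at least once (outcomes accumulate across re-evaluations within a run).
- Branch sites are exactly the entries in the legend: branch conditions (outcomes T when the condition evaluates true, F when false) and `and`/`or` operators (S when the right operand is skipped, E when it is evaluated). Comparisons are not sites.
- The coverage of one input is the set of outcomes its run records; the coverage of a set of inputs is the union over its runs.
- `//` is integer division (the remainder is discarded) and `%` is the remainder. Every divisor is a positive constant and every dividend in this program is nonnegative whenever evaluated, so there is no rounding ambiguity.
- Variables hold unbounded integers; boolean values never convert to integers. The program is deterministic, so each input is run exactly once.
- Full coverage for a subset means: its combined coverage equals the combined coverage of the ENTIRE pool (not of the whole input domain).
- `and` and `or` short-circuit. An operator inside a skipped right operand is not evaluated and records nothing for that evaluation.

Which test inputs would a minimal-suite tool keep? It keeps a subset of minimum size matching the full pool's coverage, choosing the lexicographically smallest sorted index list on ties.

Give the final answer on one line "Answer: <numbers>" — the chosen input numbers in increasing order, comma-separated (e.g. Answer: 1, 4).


test 1 (b=7, u=0) fires B2->S, B1->F, B4->T, B5->F, B6->F, B7->F; hits B1=F, B2=S, B4=T, B5=F, B6=F, B7=F
test 2 (b=6, u=7) fires B2->S, B1->F, B4->T, B5->F, B6->F, B7->F; hits B1=F, B2=S, B4=T, B5=F, B6=F, B7=F
test 3 (b=7, u=12) fires B2->S, B1->F, B4->T, B5->F, B6->F, B7->F; hits B1=F, B2=S, B4=T, B5=F, B6=F, B7=F
test 4 (b=8, u=2) fires B2->E, B1->F, B4->T, B5->F, B6->T; hits B1=F, B2=E, B4=T, B5=F, B6=T
test 5 (b=5, u=7) fires B2->S, B1->F, B4->T, B5->F, B6->F, B7->F; hits B1=F, B2=S, B4=T, B5=F, B6=F, B7=F
test 6 (b=5, u=1) fires B2->S, B1->F, B4->T, B5->F, B6->F, B7->F; hits B1=F, B2=S, B4=T, B5=F, B6=F, B7=F
test 7 (b=9, u=1) fires B2->E, B1->T, B3->T, B5->F, B6->T; hits B1=T, B2=E, B3=T, B5=F, B6=T
test 8 (b=5, u=5) fires B2->S, B1->F, B4->T, B5->F, B6->F, B7->F; hits B1=F, B2=S, B4=T, B5=F, B6=F, B7=F
test 9 (b=8, u=0) fires B2->E, B1->F, B4->T, B5->F, B6->F, B7->F; hits B1=F, B2=E, B4=T, B5=F, B6=F, B7=F
test 10 (b=9, u=0) fires B2->E, B1->T, B3->T, B5->F, B6->T; hits B1=T, B2=E, B3=T, B5=F, B6=T
union over all inputs: B1=T, B1=F, B2=S, B2=E, B3=T, B4=T, B5=F, B6=T, B6=F, B7=F (10 outcomes)
every size-1 subset falls short of the 10 outcomes (best: 6/10)
at size 2, {1, 7} reaches all 10 outcomes; every lexicographically earlier size-2 subset fails
Answer: 1, 7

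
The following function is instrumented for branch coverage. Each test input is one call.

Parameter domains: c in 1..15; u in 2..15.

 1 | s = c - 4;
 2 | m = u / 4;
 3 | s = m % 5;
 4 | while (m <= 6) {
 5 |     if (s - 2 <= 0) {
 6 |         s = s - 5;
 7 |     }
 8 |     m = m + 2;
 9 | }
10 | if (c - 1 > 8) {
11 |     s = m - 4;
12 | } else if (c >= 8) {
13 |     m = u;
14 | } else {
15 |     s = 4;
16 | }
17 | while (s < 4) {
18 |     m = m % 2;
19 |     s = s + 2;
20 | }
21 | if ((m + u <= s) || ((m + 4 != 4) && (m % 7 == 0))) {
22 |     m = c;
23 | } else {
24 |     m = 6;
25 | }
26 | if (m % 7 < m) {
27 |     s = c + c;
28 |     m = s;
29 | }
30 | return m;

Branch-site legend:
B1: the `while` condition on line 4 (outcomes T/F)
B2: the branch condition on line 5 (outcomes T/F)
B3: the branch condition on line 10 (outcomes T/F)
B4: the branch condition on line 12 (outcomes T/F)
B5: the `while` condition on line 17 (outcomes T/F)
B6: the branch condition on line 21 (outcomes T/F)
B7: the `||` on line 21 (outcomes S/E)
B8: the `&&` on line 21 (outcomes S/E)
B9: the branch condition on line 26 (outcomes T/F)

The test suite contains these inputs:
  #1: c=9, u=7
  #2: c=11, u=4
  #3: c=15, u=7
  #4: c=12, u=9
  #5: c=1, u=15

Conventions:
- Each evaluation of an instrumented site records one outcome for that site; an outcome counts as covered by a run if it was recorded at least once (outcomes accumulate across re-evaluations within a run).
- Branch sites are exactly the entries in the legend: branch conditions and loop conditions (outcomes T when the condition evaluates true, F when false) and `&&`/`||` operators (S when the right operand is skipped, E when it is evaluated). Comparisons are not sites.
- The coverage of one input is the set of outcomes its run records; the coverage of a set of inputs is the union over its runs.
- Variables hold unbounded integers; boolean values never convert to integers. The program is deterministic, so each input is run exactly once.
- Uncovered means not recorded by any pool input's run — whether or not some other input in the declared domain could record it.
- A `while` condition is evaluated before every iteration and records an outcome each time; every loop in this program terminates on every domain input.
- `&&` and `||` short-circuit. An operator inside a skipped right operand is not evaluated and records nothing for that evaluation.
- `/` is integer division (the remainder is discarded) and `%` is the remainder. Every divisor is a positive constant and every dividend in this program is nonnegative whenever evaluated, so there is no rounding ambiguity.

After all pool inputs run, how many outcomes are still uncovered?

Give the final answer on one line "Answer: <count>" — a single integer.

input #1, c=9, u=7: outcomes B1=T, B1=F, B2=T, B3=F, B4=T, B5=T, B5=F, B6=F, B7=E, B8=E, B9=F
input #2, c=11, u=4: outcomes B1=T, B1=F, B2=T, B3=T, B5=T, B5=F, B6=T, B7=S, B9=T
input #3, c=15, u=7: outcomes B1=T, B1=F, B2=T, B3=T, B5=T, B5=F, B6=F, B7=E, B8=E, B9=F
input #4, c=12, u=9: outcomes B1=T, B1=F, B2=T, B3=T, B5=F, B6=F, B7=E, B8=E, B9=F
input #5, c=1, u=15: outcomes B1=T, B1=F, B2=F, B3=F, B4=F, B5=F, B6=T, B7=E, B8=E, B9=F
union over the pool: B1=T, B1=F, B2=T, B2=F, B3=T, B3=F, B4=T, B4=F, B5=T, B5=F, B6=T, B6=F, B7=S, B7=E, B8=E, B9=T, B9=F
uncovered (1 of 18): B8=S

Answer: 1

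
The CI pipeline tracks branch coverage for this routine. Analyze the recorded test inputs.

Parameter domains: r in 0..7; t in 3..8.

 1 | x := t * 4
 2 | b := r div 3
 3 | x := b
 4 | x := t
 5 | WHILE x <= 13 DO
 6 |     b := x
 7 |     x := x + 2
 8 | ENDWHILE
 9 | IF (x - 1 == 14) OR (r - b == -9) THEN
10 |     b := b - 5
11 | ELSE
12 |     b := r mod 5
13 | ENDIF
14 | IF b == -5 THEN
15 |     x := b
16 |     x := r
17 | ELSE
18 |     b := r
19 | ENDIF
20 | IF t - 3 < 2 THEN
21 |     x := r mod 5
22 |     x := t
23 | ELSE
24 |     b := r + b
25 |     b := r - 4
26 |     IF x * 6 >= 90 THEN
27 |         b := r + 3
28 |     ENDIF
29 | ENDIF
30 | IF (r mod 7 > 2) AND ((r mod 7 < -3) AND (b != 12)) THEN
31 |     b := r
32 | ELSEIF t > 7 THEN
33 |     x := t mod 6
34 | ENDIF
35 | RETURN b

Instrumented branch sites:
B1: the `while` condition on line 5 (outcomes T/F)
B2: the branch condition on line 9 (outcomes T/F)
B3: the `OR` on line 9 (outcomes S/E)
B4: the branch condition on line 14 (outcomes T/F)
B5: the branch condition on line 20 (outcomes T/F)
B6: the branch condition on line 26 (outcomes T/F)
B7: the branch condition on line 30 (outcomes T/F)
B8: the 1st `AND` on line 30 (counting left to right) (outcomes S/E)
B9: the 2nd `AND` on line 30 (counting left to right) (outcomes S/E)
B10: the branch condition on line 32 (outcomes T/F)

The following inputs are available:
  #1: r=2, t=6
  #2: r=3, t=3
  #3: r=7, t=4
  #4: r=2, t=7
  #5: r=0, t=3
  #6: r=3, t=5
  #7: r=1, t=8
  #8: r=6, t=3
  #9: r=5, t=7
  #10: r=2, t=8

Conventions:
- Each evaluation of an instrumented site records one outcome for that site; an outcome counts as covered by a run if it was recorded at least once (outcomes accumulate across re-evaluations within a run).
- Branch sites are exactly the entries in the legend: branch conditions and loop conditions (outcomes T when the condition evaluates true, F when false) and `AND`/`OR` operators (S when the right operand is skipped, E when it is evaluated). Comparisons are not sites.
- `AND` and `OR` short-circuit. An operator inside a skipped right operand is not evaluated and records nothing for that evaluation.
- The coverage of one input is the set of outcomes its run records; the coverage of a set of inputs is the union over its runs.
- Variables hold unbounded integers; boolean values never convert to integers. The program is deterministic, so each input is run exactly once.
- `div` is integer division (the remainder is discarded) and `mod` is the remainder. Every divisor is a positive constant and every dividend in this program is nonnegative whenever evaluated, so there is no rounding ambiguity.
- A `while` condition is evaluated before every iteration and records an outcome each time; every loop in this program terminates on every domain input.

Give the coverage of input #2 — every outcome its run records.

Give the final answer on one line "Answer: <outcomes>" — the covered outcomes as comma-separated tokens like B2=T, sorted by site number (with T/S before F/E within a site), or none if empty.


Simulating input #2 (r=3, t=3) step by step:
  B1->T, B1->T, B1->T, B1->T, B1->T, B1->T, B1->F, B3->S, B2->T, B4->F
  B5->T, B8->E, B9->S, B7->F, B10->F
collecting distinct outcomes: B1=T, B1=F, B2=T, B3=S, B4=F, B5=T, B7=F, B8=E, B9=S, B10=F
Answer: B1=T, B1=F, B2=T, B3=S, B4=F, B5=T, B7=F, B8=E, B9=S, B10=F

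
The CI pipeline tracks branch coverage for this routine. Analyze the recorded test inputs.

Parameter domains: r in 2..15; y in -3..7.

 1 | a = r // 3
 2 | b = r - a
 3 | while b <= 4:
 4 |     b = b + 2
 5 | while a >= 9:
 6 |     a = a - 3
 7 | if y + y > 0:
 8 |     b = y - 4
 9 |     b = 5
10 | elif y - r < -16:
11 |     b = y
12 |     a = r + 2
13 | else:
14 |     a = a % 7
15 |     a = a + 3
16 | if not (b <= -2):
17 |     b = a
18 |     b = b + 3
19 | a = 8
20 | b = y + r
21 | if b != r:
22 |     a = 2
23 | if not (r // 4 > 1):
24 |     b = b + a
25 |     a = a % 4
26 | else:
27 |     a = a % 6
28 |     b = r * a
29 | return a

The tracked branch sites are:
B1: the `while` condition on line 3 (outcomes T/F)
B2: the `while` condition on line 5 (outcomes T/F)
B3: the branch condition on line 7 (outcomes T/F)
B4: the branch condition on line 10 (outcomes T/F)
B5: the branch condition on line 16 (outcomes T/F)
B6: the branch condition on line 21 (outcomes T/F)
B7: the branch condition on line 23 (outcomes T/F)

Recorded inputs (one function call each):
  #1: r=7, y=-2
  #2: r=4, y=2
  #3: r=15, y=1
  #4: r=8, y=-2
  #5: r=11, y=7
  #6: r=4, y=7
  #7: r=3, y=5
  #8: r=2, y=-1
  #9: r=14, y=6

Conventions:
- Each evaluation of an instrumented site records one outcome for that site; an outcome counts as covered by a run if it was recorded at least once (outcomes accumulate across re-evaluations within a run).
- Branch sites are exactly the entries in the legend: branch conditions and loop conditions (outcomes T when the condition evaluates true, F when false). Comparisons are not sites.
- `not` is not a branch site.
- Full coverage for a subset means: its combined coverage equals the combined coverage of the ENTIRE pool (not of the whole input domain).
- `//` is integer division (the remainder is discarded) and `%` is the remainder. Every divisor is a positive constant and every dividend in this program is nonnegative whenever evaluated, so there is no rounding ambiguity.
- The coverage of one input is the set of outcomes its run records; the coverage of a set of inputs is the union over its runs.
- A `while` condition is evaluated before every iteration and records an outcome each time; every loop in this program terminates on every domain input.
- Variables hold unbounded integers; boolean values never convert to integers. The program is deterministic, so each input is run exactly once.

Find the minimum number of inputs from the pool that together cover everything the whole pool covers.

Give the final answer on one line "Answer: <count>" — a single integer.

run #1 (r=7, y=-2) records B1=F, B2=F, B3=F, B4=F, B5=T, B6=T, B7=T
run #2 (r=4, y=2) records B1=T, B1=F, B2=F, B3=T, B5=T, B6=T, B7=T
run #3 (r=15, y=1) records B1=F, B2=F, B3=T, B5=T, B6=T, B7=F
run #4 (r=8, y=-2) records B1=F, B2=F, B3=F, B4=F, B5=T, B6=T, B7=F
run #5 (r=11, y=7) records B1=F, B2=F, B3=T, B5=T, B6=T, B7=F
run #6 (r=4, y=7) records B1=T, B1=F, B2=F, B3=T, B5=T, B6=T, B7=T
run #7 (r=3, y=5) records B1=T, B1=F, B2=F, B3=T, B5=T, B6=T, B7=T
run #8 (r=2, y=-1) records B1=T, B1=F, B2=F, B3=F, B4=F, B5=T, B6=T, B7=T
run #9 (r=14, y=6) records B1=F, B2=F, B3=T, B5=T, B6=T, B7=F
union over all inputs: B1=T, B1=F, B2=F, B3=T, B3=F, B4=F, B5=T, B6=T, B7=T, B7=F (10 outcomes)
every size-1 subset falls short of the 10 outcomes (best: 8/10)
inputs {2, 4} (size 2) cover everything; no size-2 subset with a lexicographically smaller index list covers all 10

Answer: 2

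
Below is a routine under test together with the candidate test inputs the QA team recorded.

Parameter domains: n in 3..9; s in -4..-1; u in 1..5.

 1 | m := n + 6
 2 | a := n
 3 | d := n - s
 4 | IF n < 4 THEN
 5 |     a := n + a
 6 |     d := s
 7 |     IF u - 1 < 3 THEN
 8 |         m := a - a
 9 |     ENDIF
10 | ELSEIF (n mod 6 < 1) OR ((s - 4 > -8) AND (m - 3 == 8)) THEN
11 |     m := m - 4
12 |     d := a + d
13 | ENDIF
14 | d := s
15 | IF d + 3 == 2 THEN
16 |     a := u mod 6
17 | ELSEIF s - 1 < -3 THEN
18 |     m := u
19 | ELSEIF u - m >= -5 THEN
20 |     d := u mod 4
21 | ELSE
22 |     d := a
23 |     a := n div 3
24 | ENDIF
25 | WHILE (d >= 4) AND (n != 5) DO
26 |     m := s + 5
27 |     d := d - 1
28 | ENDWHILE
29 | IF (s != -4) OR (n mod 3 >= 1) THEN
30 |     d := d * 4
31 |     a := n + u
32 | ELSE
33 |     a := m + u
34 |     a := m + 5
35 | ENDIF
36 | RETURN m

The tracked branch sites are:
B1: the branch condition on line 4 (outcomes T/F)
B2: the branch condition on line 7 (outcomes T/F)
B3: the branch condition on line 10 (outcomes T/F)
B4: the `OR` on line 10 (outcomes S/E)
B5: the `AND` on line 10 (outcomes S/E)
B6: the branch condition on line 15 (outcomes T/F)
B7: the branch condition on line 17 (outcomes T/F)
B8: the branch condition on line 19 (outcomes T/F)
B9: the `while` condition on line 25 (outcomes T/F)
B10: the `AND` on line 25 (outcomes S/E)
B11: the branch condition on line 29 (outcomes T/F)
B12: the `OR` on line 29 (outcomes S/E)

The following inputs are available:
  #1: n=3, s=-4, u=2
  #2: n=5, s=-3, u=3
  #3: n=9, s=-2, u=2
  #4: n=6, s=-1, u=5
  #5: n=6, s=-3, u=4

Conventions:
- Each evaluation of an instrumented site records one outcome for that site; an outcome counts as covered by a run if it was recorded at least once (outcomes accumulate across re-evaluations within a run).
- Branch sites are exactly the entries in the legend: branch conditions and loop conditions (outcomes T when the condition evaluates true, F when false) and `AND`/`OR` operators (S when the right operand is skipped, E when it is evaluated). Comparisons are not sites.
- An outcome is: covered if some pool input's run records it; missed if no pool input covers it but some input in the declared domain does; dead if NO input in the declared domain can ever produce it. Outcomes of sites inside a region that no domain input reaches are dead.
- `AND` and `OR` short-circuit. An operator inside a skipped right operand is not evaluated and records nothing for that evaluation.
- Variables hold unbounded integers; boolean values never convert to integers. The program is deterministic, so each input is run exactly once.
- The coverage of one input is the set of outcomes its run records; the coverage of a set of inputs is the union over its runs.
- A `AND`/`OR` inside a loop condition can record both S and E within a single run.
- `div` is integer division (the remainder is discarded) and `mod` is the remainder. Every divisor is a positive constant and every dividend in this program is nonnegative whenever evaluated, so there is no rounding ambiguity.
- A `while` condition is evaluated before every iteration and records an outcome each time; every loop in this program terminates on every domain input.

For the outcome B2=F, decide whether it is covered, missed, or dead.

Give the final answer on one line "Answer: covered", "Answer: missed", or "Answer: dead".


no pool input records B2=F
but domain input (n=3, s=-4, u=4) does record it -> reachable, so missed
Answer: missed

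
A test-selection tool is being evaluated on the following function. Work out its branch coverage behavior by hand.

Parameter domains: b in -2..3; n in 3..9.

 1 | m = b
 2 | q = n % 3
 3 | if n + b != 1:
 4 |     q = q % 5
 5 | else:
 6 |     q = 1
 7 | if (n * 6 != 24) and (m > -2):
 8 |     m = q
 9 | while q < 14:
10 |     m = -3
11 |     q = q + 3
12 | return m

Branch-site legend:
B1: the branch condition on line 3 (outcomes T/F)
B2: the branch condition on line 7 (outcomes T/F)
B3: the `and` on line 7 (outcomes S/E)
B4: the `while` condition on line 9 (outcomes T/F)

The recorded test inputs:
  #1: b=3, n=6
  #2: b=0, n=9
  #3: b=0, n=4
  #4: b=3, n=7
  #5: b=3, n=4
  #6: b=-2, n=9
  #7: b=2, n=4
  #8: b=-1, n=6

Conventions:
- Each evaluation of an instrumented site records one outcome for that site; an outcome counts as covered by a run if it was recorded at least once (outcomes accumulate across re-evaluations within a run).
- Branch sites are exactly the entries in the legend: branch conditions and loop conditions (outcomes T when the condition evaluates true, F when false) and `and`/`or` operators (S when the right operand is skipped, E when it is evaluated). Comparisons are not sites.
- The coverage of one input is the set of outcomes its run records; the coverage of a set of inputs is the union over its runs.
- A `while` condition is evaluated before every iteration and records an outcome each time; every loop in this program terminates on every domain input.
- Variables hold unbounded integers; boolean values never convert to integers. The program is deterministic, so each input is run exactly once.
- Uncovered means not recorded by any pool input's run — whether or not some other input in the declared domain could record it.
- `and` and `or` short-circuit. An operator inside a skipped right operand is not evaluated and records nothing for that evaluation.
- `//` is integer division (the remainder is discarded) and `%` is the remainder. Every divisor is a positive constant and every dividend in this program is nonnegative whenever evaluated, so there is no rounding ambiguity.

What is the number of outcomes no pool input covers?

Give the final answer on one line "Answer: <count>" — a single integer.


input #1 (b=3, n=6): events B1->T, B3->E, B2->T, B4->T, B4->T, B4->T, B4->T, B4->T, B4->F; covers B1=T, B2=T, B3=E, B4=T, B4=F
input #2 (b=0, n=9): events B1->T, B3->E, B2->T, B4->T, B4->T, B4->T, B4->T, B4->T, B4->F; covers B1=T, B2=T, B3=E, B4=T, B4=F
input #3 (b=0, n=4): events B1->T, B3->S, B2->F, B4->T, B4->T, B4->T, B4->T, B4->T, B4->F; covers B1=T, B2=F, B3=S, B4=T, B4=F
input #4 (b=3, n=7): events B1->T, B3->E, B2->T, B4->T, B4->T, B4->T, B4->T, B4->T, B4->F; covers B1=T, B2=T, B3=E, B4=T, B4=F
input #5 (b=3, n=4): events B1->T, B3->S, B2->F, B4->T, B4->T, B4->T, B4->T, B4->T, B4->F; covers B1=T, B2=F, B3=S, B4=T, B4=F
input #6 (b=-2, n=9): events B1->T, B3->E, B2->F, B4->T, B4->T, B4->T, B4->T, B4->T, B4->F; covers B1=T, B2=F, B3=E, B4=T, B4=F
input #7 (b=2, n=4): events B1->T, B3->S, B2->F, B4->T, B4->T, B4->T, B4->T, B4->T, B4->F; covers B1=T, B2=F, B3=S, B4=T, B4=F
input #8 (b=-1, n=6): events B1->T, B3->E, B2->T, B4->T, B4->T, B4->T, B4->T, B4->T, B4->F; covers B1=T, B2=T, B3=E, B4=T, B4=F
union over the pool: B1=T, B2=T, B2=F, B3=S, B3=E, B4=T, B4=F
uncovered (1 of 8): B1=F
Answer: 1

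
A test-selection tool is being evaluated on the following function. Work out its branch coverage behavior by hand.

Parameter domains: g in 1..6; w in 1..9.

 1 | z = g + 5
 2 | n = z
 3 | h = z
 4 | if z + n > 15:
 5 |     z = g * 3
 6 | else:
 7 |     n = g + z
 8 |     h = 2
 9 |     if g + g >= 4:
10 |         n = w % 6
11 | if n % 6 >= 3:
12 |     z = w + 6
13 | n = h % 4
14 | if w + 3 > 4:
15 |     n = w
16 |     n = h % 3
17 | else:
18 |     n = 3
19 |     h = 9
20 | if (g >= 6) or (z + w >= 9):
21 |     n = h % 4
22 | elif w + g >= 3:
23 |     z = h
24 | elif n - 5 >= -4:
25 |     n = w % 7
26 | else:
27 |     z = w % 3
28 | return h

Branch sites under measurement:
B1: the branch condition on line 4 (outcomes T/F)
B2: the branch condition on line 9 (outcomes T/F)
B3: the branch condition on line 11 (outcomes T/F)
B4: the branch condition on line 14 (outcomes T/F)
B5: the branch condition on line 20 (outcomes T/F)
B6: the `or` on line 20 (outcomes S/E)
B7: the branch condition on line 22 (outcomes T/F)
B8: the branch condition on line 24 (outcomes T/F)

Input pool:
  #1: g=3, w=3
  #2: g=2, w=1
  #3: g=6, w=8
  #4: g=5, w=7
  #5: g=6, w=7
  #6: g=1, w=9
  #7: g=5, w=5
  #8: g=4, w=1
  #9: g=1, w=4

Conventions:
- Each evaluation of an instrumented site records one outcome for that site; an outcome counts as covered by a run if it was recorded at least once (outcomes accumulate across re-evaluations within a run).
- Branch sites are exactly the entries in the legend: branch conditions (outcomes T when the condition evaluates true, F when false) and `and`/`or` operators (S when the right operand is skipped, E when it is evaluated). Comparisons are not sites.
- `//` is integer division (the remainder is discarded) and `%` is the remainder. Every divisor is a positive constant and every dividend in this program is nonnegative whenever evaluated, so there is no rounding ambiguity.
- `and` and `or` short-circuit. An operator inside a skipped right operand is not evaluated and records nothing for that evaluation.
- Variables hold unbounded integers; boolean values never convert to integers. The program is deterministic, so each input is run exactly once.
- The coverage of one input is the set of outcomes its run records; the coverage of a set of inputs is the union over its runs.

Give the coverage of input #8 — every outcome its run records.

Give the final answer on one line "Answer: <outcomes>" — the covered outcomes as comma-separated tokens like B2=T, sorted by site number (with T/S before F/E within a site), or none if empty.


Tracing the run of input #8 (g=4, w=1):
  B1->T, B3->T, B4->F, B6->E, B5->F, B7->T
as a set, this run covers: B1=T, B3=T, B4=F, B5=F, B6=E, B7=T
Answer: B1=T, B3=T, B4=F, B5=F, B6=E, B7=T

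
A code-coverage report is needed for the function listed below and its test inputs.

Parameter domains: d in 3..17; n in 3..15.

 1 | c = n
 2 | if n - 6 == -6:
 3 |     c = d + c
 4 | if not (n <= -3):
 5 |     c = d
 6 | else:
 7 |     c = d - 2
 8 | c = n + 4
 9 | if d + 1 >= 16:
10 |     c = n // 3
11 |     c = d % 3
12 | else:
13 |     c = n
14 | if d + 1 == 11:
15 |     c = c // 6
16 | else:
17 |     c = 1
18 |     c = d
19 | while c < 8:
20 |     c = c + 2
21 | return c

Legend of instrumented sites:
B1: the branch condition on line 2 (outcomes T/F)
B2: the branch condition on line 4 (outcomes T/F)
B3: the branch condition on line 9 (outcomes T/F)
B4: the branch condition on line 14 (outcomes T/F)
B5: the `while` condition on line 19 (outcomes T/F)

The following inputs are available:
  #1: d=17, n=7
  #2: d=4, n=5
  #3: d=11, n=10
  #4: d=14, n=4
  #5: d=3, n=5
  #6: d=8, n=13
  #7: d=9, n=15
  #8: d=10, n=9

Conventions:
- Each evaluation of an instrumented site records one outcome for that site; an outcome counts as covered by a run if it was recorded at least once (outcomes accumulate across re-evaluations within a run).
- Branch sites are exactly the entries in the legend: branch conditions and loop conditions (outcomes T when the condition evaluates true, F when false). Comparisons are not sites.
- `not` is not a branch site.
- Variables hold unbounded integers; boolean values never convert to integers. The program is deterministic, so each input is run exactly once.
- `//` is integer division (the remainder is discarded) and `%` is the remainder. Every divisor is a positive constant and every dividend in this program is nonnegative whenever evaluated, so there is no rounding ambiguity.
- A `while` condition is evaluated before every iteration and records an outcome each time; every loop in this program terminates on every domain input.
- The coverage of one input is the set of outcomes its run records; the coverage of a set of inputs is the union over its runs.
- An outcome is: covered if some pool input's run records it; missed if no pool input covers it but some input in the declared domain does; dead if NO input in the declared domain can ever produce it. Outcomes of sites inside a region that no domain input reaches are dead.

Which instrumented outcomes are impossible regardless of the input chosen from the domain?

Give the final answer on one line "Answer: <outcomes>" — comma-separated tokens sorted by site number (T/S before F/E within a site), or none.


sweeping the full domain (195 inputs) for each outcome:
  B1=T: no domain input ever produces it -> dead
  B2=F: no domain input ever produces it -> dead
  reachable outcomes have witnesses, e.g. B1=F (e.g. d=3, n=3), B2=T (e.g. d=3, n=3), B3=T (e.g. d=15, n=3), B3=F (e.g. d=3, n=3)
Answer: B1=T, B2=F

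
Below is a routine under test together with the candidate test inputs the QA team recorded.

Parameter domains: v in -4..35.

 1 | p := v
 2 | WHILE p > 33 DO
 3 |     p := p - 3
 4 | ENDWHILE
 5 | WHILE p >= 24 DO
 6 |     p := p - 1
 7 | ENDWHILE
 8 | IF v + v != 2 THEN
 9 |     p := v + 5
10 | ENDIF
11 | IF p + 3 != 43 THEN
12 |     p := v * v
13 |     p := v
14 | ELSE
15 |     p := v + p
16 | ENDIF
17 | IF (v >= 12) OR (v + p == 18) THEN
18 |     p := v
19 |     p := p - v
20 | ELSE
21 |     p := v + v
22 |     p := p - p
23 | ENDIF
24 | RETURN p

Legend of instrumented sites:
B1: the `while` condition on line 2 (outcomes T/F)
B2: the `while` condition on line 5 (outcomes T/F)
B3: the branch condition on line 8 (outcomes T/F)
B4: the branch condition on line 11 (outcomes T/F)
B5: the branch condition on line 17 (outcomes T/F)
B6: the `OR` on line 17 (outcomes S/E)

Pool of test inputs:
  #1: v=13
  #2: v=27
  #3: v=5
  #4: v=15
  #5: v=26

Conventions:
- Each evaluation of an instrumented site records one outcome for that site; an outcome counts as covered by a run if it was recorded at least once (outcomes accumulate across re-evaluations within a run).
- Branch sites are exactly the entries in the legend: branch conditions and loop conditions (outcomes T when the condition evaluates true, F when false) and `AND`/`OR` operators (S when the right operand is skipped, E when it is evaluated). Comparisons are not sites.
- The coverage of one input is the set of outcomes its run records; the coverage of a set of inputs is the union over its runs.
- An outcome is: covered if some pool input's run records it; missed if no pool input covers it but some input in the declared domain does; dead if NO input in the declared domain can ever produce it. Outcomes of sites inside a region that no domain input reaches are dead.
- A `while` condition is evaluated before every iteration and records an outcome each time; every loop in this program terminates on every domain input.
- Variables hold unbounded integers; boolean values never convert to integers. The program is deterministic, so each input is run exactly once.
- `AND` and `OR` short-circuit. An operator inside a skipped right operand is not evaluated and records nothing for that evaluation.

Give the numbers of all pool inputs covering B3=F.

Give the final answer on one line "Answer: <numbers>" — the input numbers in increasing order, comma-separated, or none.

input #1 (v=13): misses B3=F
input #2 (v=27): misses B3=F
input #3 (v=5): misses B3=F
input #4 (v=15): misses B3=F
input #5 (v=26): misses B3=F

Answer: none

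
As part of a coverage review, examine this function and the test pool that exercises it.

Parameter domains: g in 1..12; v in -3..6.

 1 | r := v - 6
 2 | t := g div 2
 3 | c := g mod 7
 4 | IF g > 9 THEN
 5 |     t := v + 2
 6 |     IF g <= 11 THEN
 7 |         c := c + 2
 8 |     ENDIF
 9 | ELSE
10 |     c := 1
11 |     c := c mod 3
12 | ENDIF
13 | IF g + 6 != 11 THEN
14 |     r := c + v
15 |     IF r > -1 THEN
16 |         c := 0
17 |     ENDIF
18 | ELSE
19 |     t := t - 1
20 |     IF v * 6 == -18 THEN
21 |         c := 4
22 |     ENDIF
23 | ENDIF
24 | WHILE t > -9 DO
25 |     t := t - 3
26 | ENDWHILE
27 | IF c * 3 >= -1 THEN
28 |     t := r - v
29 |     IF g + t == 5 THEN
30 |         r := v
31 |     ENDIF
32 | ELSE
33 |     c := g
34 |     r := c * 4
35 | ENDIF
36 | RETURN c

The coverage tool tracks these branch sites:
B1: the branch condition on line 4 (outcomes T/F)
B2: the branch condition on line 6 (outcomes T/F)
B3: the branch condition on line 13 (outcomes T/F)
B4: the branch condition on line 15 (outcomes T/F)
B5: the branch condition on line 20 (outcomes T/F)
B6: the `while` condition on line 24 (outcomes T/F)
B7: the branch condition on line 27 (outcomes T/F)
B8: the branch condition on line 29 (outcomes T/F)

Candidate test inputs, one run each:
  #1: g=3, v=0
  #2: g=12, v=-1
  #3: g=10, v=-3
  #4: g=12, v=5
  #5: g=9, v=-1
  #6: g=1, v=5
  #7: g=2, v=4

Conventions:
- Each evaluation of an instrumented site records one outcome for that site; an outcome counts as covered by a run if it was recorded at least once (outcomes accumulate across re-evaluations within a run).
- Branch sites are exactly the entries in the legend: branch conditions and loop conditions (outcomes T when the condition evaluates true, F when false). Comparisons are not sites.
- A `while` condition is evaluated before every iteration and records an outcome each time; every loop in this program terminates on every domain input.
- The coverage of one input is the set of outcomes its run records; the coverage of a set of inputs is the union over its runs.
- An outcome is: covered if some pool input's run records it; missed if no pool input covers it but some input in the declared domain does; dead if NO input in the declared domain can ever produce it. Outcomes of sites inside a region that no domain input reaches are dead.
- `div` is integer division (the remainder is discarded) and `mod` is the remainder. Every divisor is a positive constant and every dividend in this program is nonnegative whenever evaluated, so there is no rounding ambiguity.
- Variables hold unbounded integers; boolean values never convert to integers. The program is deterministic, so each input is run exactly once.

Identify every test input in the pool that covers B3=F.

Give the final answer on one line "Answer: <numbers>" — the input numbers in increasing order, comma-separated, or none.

input #1 (g=3, v=0): never hits B3=F
input #2 (g=12, v=-1): never hits B3=F
input #3 (g=10, v=-3): never hits B3=F
input #4 (g=12, v=5): never hits B3=F
input #5 (g=9, v=-1): never hits B3=F
input #6 (g=1, v=5): never hits B3=F
input #7 (g=2, v=4): never hits B3=F

Answer: none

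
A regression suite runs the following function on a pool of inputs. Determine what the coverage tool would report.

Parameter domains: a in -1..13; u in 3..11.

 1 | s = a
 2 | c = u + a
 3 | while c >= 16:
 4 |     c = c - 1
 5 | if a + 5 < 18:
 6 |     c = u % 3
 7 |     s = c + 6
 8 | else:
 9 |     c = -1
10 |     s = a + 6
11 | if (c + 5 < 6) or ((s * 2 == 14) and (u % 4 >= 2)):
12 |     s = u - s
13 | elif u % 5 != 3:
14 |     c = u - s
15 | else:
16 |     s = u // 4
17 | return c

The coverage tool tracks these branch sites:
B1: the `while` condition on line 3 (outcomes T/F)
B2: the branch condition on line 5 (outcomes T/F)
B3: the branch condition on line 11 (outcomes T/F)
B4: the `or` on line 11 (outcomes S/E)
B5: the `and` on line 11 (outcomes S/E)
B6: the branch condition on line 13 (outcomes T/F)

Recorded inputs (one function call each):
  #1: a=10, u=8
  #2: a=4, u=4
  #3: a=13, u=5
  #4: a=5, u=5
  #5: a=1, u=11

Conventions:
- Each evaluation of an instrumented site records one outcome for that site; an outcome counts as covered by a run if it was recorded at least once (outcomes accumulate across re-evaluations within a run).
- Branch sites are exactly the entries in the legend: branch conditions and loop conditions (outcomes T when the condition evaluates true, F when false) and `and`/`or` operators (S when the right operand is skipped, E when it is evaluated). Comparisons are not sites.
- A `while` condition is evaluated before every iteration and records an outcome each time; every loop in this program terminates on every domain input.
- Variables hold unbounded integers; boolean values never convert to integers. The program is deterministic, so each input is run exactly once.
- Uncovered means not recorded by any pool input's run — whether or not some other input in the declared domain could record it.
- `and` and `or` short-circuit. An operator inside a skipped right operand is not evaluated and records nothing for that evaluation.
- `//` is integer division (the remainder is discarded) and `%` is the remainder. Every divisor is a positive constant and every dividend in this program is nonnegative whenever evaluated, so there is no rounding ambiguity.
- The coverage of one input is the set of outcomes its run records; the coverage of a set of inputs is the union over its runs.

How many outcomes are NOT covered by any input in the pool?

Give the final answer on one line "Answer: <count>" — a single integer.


input #1 (a=10, u=8): events B1->T, B1->T, B1->T, B1->F, B2->T, B4->E, B5->S, B3->F, B6->F; covers B1=T, B1=F, B2=T, B3=F, B4=E, B5=S, B6=F
input #2 (a=4, u=4): events B1->F, B2->T, B4->E, B5->E, B3->F, B6->T; covers B1=F, B2=T, B3=F, B4=E, B5=E, B6=T
input #3 (a=13, u=5): events B1->T, B1->T, B1->T, B1->F, B2->F, B4->S, B3->T; covers B1=T, B1=F, B2=F, B3=T, B4=S
input #4 (a=5, u=5): events B1->F, B2->T, B4->E, B5->S, B3->F, B6->T; covers B1=F, B2=T, B3=F, B4=E, B5=S, B6=T
input #5 (a=1, u=11): events B1->F, B2->T, B4->E, B5->S, B3->F, B6->T; covers B1=F, B2=T, B3=F, B4=E, B5=S, B6=T
union over the pool: B1=T, B1=F, B2=T, B2=F, B3=T, B3=F, B4=S, B4=E, B5=S, B5=E, B6=T, B6=F
uncovered (0 of 12): none
Answer: 0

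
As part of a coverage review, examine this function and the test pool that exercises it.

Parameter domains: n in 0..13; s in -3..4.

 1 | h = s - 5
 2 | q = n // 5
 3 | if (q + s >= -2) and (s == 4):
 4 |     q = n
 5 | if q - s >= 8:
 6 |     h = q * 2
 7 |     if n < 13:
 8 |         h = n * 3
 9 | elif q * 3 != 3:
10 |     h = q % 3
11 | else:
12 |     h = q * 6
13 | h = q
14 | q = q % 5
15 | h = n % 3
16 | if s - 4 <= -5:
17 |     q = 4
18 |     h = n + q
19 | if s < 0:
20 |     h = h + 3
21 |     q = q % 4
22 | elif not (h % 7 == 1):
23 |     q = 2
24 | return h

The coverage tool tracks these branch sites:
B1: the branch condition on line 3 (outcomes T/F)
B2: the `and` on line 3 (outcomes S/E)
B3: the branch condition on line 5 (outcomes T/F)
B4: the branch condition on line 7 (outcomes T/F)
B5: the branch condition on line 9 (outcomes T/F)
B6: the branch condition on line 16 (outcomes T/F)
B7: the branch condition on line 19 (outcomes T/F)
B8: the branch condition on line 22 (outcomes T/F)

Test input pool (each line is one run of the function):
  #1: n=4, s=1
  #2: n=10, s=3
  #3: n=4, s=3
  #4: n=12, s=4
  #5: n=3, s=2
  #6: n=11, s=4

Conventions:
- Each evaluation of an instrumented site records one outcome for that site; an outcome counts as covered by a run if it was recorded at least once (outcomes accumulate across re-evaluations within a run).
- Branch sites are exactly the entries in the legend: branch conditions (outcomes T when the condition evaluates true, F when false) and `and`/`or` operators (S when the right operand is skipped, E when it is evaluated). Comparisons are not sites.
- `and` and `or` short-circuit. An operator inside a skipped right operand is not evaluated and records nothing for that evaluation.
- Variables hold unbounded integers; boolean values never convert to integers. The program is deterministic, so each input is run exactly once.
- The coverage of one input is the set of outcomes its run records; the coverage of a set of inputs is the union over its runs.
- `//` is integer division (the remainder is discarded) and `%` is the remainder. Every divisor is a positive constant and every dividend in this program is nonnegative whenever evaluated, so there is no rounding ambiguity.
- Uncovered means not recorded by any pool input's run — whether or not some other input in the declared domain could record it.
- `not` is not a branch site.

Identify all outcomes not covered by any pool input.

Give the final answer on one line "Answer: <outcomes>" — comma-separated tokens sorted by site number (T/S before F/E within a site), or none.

run #1 (n=4, s=1) records B1=F, B2=E, B3=F, B5=T, B6=F, B7=F, B8=F
run #2 (n=10, s=3) records B1=F, B2=E, B3=F, B5=T, B6=F, B7=F, B8=F
run #3 (n=4, s=3) records B1=F, B2=E, B3=F, B5=T, B6=F, B7=F, B8=F
run #4 (n=12, s=4) records B1=T, B2=E, B3=T, B4=T, B6=F, B7=F, B8=T
run #5 (n=3, s=2) records B1=F, B2=E, B3=F, B5=T, B6=F, B7=F, B8=T
run #6 (n=11, s=4) records B1=T, B2=E, B3=F, B5=T, B6=F, B7=F, B8=T
union over the pool: B1=T, B1=F, B2=E, B3=T, B3=F, B4=T, B5=T, B6=F, B7=F, B8=T, B8=F
uncovered (5 of 16): B2=S, B4=F, B5=F, B6=T, B7=T

Answer: B2=S, B4=F, B5=F, B6=T, B7=T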